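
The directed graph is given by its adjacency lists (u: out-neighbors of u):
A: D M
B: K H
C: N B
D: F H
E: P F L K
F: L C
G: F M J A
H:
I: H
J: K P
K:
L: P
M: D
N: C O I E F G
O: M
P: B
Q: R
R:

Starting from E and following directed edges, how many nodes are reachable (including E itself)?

16

BFS from E visits: E, P, F, L, K, B, C, H, N, O, I, G, M, J, A, D
Reachable nodes: 16 of 18 total.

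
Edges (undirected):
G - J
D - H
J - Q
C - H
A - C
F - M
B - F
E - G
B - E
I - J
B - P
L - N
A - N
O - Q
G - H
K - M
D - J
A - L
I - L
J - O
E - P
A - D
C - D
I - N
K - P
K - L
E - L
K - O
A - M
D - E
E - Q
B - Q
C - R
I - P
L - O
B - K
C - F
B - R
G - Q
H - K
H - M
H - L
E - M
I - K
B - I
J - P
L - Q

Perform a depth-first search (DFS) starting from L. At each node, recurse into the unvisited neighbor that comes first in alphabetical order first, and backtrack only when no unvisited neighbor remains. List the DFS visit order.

Visit L
L → A
A → C
C → D
D → E
E → B
B → F
F → M
M → H
H → G
G → J
J → I
I → K
K → O
O → Q
K → P
I → N
B → R

L, A, C, D, E, B, F, M, H, G, J, I, K, O, Q, P, N, R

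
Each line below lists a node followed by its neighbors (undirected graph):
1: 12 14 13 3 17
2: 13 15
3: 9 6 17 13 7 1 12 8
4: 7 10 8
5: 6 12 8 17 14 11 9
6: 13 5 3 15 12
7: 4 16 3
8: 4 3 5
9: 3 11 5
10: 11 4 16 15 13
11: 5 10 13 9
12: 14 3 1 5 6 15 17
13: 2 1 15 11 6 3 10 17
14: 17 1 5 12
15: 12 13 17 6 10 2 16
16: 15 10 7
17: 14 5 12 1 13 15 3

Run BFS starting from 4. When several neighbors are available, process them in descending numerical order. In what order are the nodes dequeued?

Visit 4; enqueue 10, 8, 7 → queue [10, 8, 7]
Visit 10; enqueue 16, 15, 13, 11 → queue [8, 7, 16, 15, 13, 11]
Visit 8; enqueue 5, 3 → queue [7, 16, 15, 13, 11, 5, 3]
Visit 7 → queue [16, 15, 13, 11, 5, 3]
Visit 16 → queue [15, 13, 11, 5, 3]
Visit 15; enqueue 17, 12, 6, 2 → queue [13, 11, 5, 3, 17, 12, 6, 2]
Visit 13; enqueue 1 → queue [11, 5, 3, 17, 12, 6, 2, 1]
Visit 11; enqueue 9 → queue [5, 3, 17, 12, 6, 2, 1, 9]
Visit 5; enqueue 14 → queue [3, 17, 12, 6, 2, 1, 9, 14]
Visit 3 → queue [17, 12, 6, 2, 1, 9, 14]
Visit 17 → queue [12, 6, 2, 1, 9, 14]
Visit 12 → queue [6, 2, 1, 9, 14]
Visit 6 → queue [2, 1, 9, 14]
Visit 2 → queue [1, 9, 14]
Visit 1 → queue [9, 14]
Visit 9 → queue [14]
Visit 14 → queue []

4 → 10 → 8 → 7 → 16 → 15 → 13 → 11 → 5 → 3 → 17 → 12 → 6 → 2 → 1 → 9 → 14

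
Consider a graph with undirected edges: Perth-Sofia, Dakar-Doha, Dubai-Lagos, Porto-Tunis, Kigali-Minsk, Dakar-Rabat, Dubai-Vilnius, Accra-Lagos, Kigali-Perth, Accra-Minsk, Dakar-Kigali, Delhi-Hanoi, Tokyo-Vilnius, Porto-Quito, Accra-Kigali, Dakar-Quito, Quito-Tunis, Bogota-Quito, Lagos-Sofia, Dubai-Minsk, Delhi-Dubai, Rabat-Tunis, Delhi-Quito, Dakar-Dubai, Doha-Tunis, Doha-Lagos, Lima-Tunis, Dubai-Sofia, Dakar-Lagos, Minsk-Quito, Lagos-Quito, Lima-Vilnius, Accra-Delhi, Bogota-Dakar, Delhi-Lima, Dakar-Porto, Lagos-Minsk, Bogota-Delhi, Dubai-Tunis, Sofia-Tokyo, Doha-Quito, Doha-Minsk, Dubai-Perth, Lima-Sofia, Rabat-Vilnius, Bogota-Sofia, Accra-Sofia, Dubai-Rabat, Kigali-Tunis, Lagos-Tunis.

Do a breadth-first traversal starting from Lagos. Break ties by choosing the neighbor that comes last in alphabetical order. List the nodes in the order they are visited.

Visit Lagos; enqueue Tunis, Sofia, Quito, Minsk, Dubai, Doha, Dakar, Accra → queue [Tunis, Sofia, Quito, Minsk, Dubai, Doha, Dakar, Accra]
Visit Tunis; enqueue Rabat, Porto, Lima, Kigali → queue [Sofia, Quito, Minsk, Dubai, Doha, Dakar, Accra, Rabat, Porto, Lima, Kigali]
Visit Sofia; enqueue Tokyo, Perth, Bogota → queue [Quito, Minsk, Dubai, Doha, Dakar, Accra, Rabat, Porto, Lima, Kigali, Tokyo, Perth, Bogota]
Visit Quito; enqueue Delhi → queue [Minsk, Dubai, Doha, Dakar, Accra, Rabat, Porto, Lima, Kigali, Tokyo, Perth, Bogota, Delhi]
Visit Minsk → queue [Dubai, Doha, Dakar, Accra, Rabat, Porto, Lima, Kigali, Tokyo, Perth, Bogota, Delhi]
Visit Dubai; enqueue Vilnius → queue [Doha, Dakar, Accra, Rabat, Porto, Lima, Kigali, Tokyo, Perth, Bogota, Delhi, Vilnius]
Visit Doha → queue [Dakar, Accra, Rabat, Porto, Lima, Kigali, Tokyo, Perth, Bogota, Delhi, Vilnius]
Visit Dakar → queue [Accra, Rabat, Porto, Lima, Kigali, Tokyo, Perth, Bogota, Delhi, Vilnius]
Visit Accra → queue [Rabat, Porto, Lima, Kigali, Tokyo, Perth, Bogota, Delhi, Vilnius]
Visit Rabat → queue [Porto, Lima, Kigali, Tokyo, Perth, Bogota, Delhi, Vilnius]
Visit Porto → queue [Lima, Kigali, Tokyo, Perth, Bogota, Delhi, Vilnius]
Visit Lima → queue [Kigali, Tokyo, Perth, Bogota, Delhi, Vilnius]
Visit Kigali → queue [Tokyo, Perth, Bogota, Delhi, Vilnius]
Visit Tokyo → queue [Perth, Bogota, Delhi, Vilnius]
Visit Perth → queue [Bogota, Delhi, Vilnius]
Visit Bogota → queue [Delhi, Vilnius]
Visit Delhi; enqueue Hanoi → queue [Vilnius, Hanoi]
Visit Vilnius → queue [Hanoi]
Visit Hanoi → queue []

Lagos -> Tunis -> Sofia -> Quito -> Minsk -> Dubai -> Doha -> Dakar -> Accra -> Rabat -> Porto -> Lima -> Kigali -> Tokyo -> Perth -> Bogota -> Delhi -> Vilnius -> Hanoi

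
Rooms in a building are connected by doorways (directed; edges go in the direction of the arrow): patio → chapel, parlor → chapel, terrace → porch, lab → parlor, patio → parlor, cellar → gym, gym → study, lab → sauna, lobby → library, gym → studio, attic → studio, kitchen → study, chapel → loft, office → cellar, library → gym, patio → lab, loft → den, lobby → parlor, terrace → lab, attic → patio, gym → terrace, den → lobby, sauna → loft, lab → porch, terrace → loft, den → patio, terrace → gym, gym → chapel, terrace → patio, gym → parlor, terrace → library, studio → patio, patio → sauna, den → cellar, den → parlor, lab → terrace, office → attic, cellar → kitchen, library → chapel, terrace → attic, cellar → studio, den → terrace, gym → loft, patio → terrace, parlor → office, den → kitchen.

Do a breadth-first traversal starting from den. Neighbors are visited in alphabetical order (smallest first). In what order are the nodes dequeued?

den cellar kitchen lobby parlor patio terrace gym studio study library chapel office lab sauna attic loft porch

Visit den; enqueue cellar, kitchen, lobby, parlor, patio, terrace → queue [cellar, kitchen, lobby, parlor, patio, terrace]
Visit cellar; enqueue gym, studio → queue [kitchen, lobby, parlor, patio, terrace, gym, studio]
Visit kitchen; enqueue study → queue [lobby, parlor, patio, terrace, gym, studio, study]
Visit lobby; enqueue library → queue [parlor, patio, terrace, gym, studio, study, library]
Visit parlor; enqueue chapel, office → queue [patio, terrace, gym, studio, study, library, chapel, office]
Visit patio; enqueue lab, sauna → queue [terrace, gym, studio, study, library, chapel, office, lab, sauna]
Visit terrace; enqueue attic, loft, porch → queue [gym, studio, study, library, chapel, office, lab, sauna, attic, loft, porch]
Visit gym → queue [studio, study, library, chapel, office, lab, sauna, attic, loft, porch]
Visit studio → queue [study, library, chapel, office, lab, sauna, attic, loft, porch]
Visit study → queue [library, chapel, office, lab, sauna, attic, loft, porch]
Visit library → queue [chapel, office, lab, sauna, attic, loft, porch]
Visit chapel → queue [office, lab, sauna, attic, loft, porch]
Visit office → queue [lab, sauna, attic, loft, porch]
Visit lab → queue [sauna, attic, loft, porch]
Visit sauna → queue [attic, loft, porch]
Visit attic → queue [loft, porch]
Visit loft → queue [porch]
Visit porch → queue []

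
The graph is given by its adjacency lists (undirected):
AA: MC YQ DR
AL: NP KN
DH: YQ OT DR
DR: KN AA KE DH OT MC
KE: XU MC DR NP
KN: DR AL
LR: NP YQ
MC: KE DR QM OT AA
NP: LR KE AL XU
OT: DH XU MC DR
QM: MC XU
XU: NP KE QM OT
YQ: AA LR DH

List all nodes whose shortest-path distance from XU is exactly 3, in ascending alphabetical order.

AA, KN, YQ

Level 0: XU
Level 1: KE, NP, OT, QM
Level 2: AL, DH, DR, LR, MC
Level 3: AA, KN, YQ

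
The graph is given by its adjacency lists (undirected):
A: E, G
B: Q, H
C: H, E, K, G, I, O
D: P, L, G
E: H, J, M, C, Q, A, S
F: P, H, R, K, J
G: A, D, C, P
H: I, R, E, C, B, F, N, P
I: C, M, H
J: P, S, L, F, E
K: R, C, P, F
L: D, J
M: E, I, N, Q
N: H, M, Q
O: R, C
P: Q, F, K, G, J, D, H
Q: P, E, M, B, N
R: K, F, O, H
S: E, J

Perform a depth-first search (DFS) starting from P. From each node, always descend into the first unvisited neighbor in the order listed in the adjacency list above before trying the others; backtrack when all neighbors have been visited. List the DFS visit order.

Visit P
P → Q
Q → E
E → H
H → I
I → C
C → K
K → R
R → F
F → J
J → S
J → L
L → D
D → G
G → A
R → O
I → M
M → N
H → B

P → Q → E → H → I → C → K → R → F → J → S → L → D → G → A → O → M → N → B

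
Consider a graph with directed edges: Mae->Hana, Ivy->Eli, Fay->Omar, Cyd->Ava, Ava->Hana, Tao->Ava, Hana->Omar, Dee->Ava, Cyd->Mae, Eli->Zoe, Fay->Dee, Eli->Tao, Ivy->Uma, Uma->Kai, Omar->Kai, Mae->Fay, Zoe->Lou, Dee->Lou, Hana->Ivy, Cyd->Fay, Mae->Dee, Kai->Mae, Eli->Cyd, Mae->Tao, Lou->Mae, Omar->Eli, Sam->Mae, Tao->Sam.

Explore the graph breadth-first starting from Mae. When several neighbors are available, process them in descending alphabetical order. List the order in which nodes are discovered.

Mae, Tao, Hana, Fay, Dee, Sam, Ava, Omar, Ivy, Lou, Kai, Eli, Uma, Zoe, Cyd

Visit Mae; enqueue Tao, Hana, Fay, Dee → queue [Tao, Hana, Fay, Dee]
Visit Tao; enqueue Sam, Ava → queue [Hana, Fay, Dee, Sam, Ava]
Visit Hana; enqueue Omar, Ivy → queue [Fay, Dee, Sam, Ava, Omar, Ivy]
Visit Fay → queue [Dee, Sam, Ava, Omar, Ivy]
Visit Dee; enqueue Lou → queue [Sam, Ava, Omar, Ivy, Lou]
Visit Sam → queue [Ava, Omar, Ivy, Lou]
Visit Ava → queue [Omar, Ivy, Lou]
Visit Omar; enqueue Kai, Eli → queue [Ivy, Lou, Kai, Eli]
Visit Ivy; enqueue Uma → queue [Lou, Kai, Eli, Uma]
Visit Lou → queue [Kai, Eli, Uma]
Visit Kai → queue [Eli, Uma]
Visit Eli; enqueue Zoe, Cyd → queue [Uma, Zoe, Cyd]
Visit Uma → queue [Zoe, Cyd]
Visit Zoe → queue [Cyd]
Visit Cyd → queue []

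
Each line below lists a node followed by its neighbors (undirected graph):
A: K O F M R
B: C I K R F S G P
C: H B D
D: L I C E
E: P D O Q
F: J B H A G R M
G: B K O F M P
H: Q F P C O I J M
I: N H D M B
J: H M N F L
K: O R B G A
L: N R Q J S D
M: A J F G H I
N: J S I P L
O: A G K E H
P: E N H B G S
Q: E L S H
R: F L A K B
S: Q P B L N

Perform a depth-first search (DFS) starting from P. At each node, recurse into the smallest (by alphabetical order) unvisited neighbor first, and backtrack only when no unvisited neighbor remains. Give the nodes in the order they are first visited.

P -> B -> C -> D -> E -> O -> A -> F -> G -> K -> R -> L -> J -> H -> I -> M -> N -> S -> Q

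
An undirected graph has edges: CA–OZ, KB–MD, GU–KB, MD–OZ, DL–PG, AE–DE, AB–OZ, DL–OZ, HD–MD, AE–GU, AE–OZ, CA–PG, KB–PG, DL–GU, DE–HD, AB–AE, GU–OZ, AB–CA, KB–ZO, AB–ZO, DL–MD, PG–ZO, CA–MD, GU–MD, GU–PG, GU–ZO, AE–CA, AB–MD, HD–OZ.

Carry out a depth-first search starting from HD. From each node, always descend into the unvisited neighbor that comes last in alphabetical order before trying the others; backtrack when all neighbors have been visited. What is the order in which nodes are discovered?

Visit HD
HD → OZ
OZ → MD
MD → KB
KB → ZO
ZO → PG
PG → GU
GU → DL
GU → AE
AE → DE
AE → CA
CA → AB

HD, OZ, MD, KB, ZO, PG, GU, DL, AE, DE, CA, AB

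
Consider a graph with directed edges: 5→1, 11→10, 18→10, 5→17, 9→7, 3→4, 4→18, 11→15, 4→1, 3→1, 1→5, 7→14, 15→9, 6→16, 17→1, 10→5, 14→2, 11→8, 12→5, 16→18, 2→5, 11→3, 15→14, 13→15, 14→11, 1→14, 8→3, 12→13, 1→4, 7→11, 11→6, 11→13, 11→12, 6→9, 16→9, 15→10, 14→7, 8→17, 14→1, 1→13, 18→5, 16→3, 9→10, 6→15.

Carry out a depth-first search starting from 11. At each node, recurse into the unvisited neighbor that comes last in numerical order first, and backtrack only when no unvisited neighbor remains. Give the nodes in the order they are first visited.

11 -> 15 -> 14 -> 7 -> 2 -> 5 -> 17 -> 1 -> 13 -> 4 -> 18 -> 10 -> 9 -> 12 -> 8 -> 3 -> 6 -> 16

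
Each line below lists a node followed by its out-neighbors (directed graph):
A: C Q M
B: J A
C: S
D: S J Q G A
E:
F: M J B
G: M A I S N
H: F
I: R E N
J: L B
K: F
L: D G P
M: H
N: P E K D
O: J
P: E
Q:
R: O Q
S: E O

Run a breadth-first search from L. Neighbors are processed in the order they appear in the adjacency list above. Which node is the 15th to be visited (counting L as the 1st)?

C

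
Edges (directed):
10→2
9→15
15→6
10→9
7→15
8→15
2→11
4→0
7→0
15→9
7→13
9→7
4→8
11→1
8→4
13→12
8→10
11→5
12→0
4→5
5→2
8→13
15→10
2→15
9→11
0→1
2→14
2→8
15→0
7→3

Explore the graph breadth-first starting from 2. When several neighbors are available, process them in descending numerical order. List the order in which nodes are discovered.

2, 15, 14, 11, 8, 10, 9, 6, 0, 5, 1, 13, 4, 7, 12, 3

Visit 2; enqueue 15, 14, 11, 8 → queue [15, 14, 11, 8]
Visit 15; enqueue 10, 9, 6, 0 → queue [14, 11, 8, 10, 9, 6, 0]
Visit 14 → queue [11, 8, 10, 9, 6, 0]
Visit 11; enqueue 5, 1 → queue [8, 10, 9, 6, 0, 5, 1]
Visit 8; enqueue 13, 4 → queue [10, 9, 6, 0, 5, 1, 13, 4]
Visit 10 → queue [9, 6, 0, 5, 1, 13, 4]
Visit 9; enqueue 7 → queue [6, 0, 5, 1, 13, 4, 7]
Visit 6 → queue [0, 5, 1, 13, 4, 7]
Visit 0 → queue [5, 1, 13, 4, 7]
Visit 5 → queue [1, 13, 4, 7]
Visit 1 → queue [13, 4, 7]
Visit 13; enqueue 12 → queue [4, 7, 12]
Visit 4 → queue [7, 12]
Visit 7; enqueue 3 → queue [12, 3]
Visit 12 → queue [3]
Visit 3 → queue []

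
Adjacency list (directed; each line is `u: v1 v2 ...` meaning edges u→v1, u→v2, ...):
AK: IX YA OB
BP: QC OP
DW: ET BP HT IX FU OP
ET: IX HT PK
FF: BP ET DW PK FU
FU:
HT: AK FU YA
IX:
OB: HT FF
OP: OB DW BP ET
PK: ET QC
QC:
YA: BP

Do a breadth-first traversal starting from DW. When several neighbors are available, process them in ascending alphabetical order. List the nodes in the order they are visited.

Visit DW; enqueue BP, ET, FU, HT, IX, OP → queue [BP, ET, FU, HT, IX, OP]
Visit BP; enqueue QC → queue [ET, FU, HT, IX, OP, QC]
Visit ET; enqueue PK → queue [FU, HT, IX, OP, QC, PK]
Visit FU → queue [HT, IX, OP, QC, PK]
Visit HT; enqueue AK, YA → queue [IX, OP, QC, PK, AK, YA]
Visit IX → queue [OP, QC, PK, AK, YA]
Visit OP; enqueue OB → queue [QC, PK, AK, YA, OB]
Visit QC → queue [PK, AK, YA, OB]
Visit PK → queue [AK, YA, OB]
Visit AK → queue [YA, OB]
Visit YA → queue [OB]
Visit OB; enqueue FF → queue [FF]
Visit FF → queue []

DW -> BP -> ET -> FU -> HT -> IX -> OP -> QC -> PK -> AK -> YA -> OB -> FF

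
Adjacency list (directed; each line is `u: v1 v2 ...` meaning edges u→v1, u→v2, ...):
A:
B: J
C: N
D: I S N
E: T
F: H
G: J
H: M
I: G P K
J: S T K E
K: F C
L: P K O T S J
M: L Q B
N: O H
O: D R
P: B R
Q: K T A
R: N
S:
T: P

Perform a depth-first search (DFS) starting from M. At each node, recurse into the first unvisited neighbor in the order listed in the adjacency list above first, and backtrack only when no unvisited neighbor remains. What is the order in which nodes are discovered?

M -> L -> P -> B -> J -> S -> T -> K -> F -> H -> C -> N -> O -> D -> I -> G -> R -> E -> Q -> A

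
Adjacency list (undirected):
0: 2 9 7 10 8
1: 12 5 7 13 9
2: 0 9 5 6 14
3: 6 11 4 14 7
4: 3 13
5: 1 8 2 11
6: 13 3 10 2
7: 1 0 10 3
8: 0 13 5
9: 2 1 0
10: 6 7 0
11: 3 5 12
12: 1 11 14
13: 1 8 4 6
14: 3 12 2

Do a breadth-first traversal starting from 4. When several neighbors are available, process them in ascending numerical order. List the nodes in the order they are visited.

4 → 3 → 13 → 6 → 7 → 11 → 14 → 1 → 8 → 2 → 10 → 0 → 5 → 12 → 9

Visit 4; enqueue 3, 13 → queue [3, 13]
Visit 3; enqueue 6, 7, 11, 14 → queue [13, 6, 7, 11, 14]
Visit 13; enqueue 1, 8 → queue [6, 7, 11, 14, 1, 8]
Visit 6; enqueue 2, 10 → queue [7, 11, 14, 1, 8, 2, 10]
Visit 7; enqueue 0 → queue [11, 14, 1, 8, 2, 10, 0]
Visit 11; enqueue 5, 12 → queue [14, 1, 8, 2, 10, 0, 5, 12]
Visit 14 → queue [1, 8, 2, 10, 0, 5, 12]
Visit 1; enqueue 9 → queue [8, 2, 10, 0, 5, 12, 9]
Visit 8 → queue [2, 10, 0, 5, 12, 9]
Visit 2 → queue [10, 0, 5, 12, 9]
Visit 10 → queue [0, 5, 12, 9]
Visit 0 → queue [5, 12, 9]
Visit 5 → queue [12, 9]
Visit 12 → queue [9]
Visit 9 → queue []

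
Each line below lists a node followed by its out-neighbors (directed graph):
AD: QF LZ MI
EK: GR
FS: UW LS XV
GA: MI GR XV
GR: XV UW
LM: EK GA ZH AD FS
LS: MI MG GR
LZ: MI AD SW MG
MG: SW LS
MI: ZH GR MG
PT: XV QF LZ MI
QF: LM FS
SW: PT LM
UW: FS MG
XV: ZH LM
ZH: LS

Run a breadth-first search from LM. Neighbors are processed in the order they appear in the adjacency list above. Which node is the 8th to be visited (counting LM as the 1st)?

MI

Visit LM; enqueue EK, GA, ZH, AD, FS → queue [EK, GA, ZH, AD, FS]
Visit EK; enqueue GR → queue [GA, ZH, AD, FS, GR]
Visit GA; enqueue MI, XV → queue [ZH, AD, FS, GR, MI, XV]
Visit ZH; enqueue LS → queue [AD, FS, GR, MI, XV, LS]
Visit AD; enqueue QF, LZ → queue [FS, GR, MI, XV, LS, QF, LZ]
Visit FS; enqueue UW → queue [GR, MI, XV, LS, QF, LZ, UW]
Visit GR → queue [MI, XV, LS, QF, LZ, UW]
Visit MI; enqueue MG → queue [XV, LS, QF, LZ, UW, MG]
Visit XV → queue [LS, QF, LZ, UW, MG]
Visit LS → queue [QF, LZ, UW, MG]
Visit QF → queue [LZ, UW, MG]
Visit LZ; enqueue SW → queue [UW, MG, SW]
Visit UW → queue [MG, SW]
Visit MG → queue [SW]
Visit SW; enqueue PT → queue [PT]
Visit PT → queue []

Visit order: LM, EK, GA, ZH, AD, FS, GR, MI, XV, LS, QF, LZ, UW, MG, SW, PT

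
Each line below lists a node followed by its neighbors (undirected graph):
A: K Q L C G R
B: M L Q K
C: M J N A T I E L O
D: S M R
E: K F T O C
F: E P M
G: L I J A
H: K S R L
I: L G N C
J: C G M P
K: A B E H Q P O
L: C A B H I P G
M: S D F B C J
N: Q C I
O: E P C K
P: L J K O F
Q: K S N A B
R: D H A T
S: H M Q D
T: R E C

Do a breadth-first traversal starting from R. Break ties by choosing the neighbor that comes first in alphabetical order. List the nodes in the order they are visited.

Visit R; enqueue A, D, H, T → queue [A, D, H, T]
Visit A; enqueue C, G, K, L, Q → queue [D, H, T, C, G, K, L, Q]
Visit D; enqueue M, S → queue [H, T, C, G, K, L, Q, M, S]
Visit H → queue [T, C, G, K, L, Q, M, S]
Visit T; enqueue E → queue [C, G, K, L, Q, M, S, E]
Visit C; enqueue I, J, N, O → queue [G, K, L, Q, M, S, E, I, J, N, O]
Visit G → queue [K, L, Q, M, S, E, I, J, N, O]
Visit K; enqueue B, P → queue [L, Q, M, S, E, I, J, N, O, B, P]
Visit L → queue [Q, M, S, E, I, J, N, O, B, P]
Visit Q → queue [M, S, E, I, J, N, O, B, P]
Visit M; enqueue F → queue [S, E, I, J, N, O, B, P, F]
Visit S → queue [E, I, J, N, O, B, P, F]
Visit E → queue [I, J, N, O, B, P, F]
Visit I → queue [J, N, O, B, P, F]
Visit J → queue [N, O, B, P, F]
Visit N → queue [O, B, P, F]
Visit O → queue [B, P, F]
Visit B → queue [P, F]
Visit P → queue [F]
Visit F → queue []

R -> A -> D -> H -> T -> C -> G -> K -> L -> Q -> M -> S -> E -> I -> J -> N -> O -> B -> P -> F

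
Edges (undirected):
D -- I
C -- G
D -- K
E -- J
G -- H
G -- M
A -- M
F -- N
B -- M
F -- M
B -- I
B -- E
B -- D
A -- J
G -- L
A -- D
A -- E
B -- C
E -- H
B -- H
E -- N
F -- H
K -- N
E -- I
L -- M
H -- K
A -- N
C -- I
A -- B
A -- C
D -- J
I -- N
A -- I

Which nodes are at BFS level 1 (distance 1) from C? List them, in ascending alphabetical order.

A, B, G, I

Level 0: C
Level 1: A, B, G, I
Level 2: D, E, H, J, L, M, N
Level 3: F, K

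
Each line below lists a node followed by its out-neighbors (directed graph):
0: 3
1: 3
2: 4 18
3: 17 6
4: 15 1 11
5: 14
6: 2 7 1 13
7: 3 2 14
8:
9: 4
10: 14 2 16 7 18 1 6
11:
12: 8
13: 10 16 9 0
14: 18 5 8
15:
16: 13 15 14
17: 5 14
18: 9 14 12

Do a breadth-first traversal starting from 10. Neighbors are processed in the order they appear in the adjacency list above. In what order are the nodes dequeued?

Visit 10; enqueue 14, 2, 16, 7, 18, 1, 6 → queue [14, 2, 16, 7, 18, 1, 6]
Visit 14; enqueue 5, 8 → queue [2, 16, 7, 18, 1, 6, 5, 8]
Visit 2; enqueue 4 → queue [16, 7, 18, 1, 6, 5, 8, 4]
Visit 16; enqueue 13, 15 → queue [7, 18, 1, 6, 5, 8, 4, 13, 15]
Visit 7; enqueue 3 → queue [18, 1, 6, 5, 8, 4, 13, 15, 3]
Visit 18; enqueue 9, 12 → queue [1, 6, 5, 8, 4, 13, 15, 3, 9, 12]
Visit 1 → queue [6, 5, 8, 4, 13, 15, 3, 9, 12]
Visit 6 → queue [5, 8, 4, 13, 15, 3, 9, 12]
Visit 5 → queue [8, 4, 13, 15, 3, 9, 12]
Visit 8 → queue [4, 13, 15, 3, 9, 12]
Visit 4; enqueue 11 → queue [13, 15, 3, 9, 12, 11]
Visit 13; enqueue 0 → queue [15, 3, 9, 12, 11, 0]
Visit 15 → queue [3, 9, 12, 11, 0]
Visit 3; enqueue 17 → queue [9, 12, 11, 0, 17]
Visit 9 → queue [12, 11, 0, 17]
Visit 12 → queue [11, 0, 17]
Visit 11 → queue [0, 17]
Visit 0 → queue [17]
Visit 17 → queue []

10 -> 14 -> 2 -> 16 -> 7 -> 18 -> 1 -> 6 -> 5 -> 8 -> 4 -> 13 -> 15 -> 3 -> 9 -> 12 -> 11 -> 0 -> 17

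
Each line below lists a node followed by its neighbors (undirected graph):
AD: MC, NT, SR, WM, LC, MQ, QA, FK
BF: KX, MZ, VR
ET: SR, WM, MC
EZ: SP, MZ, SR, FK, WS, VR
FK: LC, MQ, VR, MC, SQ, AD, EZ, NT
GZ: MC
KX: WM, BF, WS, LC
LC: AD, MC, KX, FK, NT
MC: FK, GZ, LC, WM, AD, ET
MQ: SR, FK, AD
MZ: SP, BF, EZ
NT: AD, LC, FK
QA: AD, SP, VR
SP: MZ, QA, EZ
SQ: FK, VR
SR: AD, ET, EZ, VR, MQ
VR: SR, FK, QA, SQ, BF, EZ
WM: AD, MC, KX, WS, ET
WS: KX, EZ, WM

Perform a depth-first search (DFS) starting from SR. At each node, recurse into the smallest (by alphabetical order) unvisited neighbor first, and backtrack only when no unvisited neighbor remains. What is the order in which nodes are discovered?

Visit SR
SR → AD
AD → FK
FK → EZ
EZ → MZ
MZ → BF
BF → KX
KX → LC
LC → MC
MC → ET
ET → WM
WM → WS
MC → GZ
LC → NT
BF → VR
VR → QA
QA → SP
VR → SQ
FK → MQ

SR AD FK EZ MZ BF KX LC MC ET WM WS GZ NT VR QA SP SQ MQ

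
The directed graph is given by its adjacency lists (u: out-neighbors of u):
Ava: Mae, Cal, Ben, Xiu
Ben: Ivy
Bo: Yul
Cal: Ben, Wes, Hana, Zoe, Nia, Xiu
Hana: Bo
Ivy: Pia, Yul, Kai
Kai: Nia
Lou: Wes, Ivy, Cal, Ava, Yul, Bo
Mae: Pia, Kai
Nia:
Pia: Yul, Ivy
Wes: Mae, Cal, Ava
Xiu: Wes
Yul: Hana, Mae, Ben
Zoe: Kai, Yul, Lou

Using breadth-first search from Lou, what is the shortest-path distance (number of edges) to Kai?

2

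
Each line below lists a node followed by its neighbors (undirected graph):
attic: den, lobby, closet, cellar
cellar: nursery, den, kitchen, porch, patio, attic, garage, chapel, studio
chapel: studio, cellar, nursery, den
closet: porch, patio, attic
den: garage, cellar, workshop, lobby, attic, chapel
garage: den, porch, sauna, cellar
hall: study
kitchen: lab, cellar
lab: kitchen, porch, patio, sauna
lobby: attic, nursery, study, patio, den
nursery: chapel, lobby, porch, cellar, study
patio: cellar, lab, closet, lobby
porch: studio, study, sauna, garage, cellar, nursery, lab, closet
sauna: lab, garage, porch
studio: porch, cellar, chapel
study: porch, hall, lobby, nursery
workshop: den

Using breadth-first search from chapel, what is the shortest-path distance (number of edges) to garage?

2

Level 0: chapel
Level 1: cellar, den, nursery, studio
Level 2: attic, garage, kitchen, lobby, patio, porch, study, workshop
Level 3: closet, hall, lab, sauna
garage first appears at level 2.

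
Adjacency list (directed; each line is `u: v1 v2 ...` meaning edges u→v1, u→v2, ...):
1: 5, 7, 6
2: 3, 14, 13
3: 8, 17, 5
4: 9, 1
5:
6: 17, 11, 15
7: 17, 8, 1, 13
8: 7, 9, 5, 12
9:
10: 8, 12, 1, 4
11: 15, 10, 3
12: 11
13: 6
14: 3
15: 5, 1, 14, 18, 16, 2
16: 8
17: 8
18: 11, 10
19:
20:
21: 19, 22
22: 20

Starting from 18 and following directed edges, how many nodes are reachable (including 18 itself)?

BFS from 18 visits: 18, 10, 11, 1, 4, 8, 12, 3, 15, 5, 6, 7, 9, 17, 2, 14, 16, 13
Reachable nodes: 18 of 22 total.

18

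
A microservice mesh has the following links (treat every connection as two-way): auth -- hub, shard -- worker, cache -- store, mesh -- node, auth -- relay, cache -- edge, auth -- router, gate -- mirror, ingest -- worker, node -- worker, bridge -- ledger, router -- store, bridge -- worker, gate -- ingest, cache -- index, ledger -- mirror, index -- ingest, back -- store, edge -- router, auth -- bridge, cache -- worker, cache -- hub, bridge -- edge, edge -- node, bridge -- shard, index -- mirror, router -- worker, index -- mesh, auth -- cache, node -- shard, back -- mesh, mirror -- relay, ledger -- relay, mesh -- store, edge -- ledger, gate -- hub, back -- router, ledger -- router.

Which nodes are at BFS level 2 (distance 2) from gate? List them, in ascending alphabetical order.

auth, cache, index, ledger, relay, worker

Level 0: gate
Level 1: hub, ingest, mirror
Level 2: auth, cache, index, ledger, relay, worker
Level 3: bridge, edge, mesh, node, router, shard, store
Level 4: back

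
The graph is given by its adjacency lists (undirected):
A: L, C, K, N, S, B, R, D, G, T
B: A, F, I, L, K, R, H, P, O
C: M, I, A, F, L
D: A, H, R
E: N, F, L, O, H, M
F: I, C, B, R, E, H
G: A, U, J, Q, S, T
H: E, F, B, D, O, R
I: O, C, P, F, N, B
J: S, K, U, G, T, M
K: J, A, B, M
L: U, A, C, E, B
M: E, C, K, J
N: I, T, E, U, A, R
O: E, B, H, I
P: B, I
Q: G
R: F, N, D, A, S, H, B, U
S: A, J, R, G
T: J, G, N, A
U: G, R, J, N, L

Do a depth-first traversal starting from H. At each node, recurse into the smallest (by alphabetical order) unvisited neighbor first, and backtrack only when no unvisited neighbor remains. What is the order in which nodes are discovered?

H -> B -> A -> C -> F -> E -> L -> U -> G -> J -> K -> M -> S -> R -> D -> N -> I -> O -> P -> T -> Q

Visit H
H → B
B → A
A → C
C → F
F → E
E → L
L → U
U → G
G → J
J → K
K → M
J → S
S → R
R → D
R → N
N → I
I → O
I → P
N → T
G → Q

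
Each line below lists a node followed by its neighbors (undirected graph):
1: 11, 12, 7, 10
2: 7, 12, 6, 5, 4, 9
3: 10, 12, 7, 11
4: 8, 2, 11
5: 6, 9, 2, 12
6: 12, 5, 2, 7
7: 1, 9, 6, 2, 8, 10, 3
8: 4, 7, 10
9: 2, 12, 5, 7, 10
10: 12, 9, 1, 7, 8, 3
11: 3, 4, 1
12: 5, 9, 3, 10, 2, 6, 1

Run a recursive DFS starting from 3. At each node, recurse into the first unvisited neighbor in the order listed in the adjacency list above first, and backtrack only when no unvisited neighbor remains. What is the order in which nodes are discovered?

3, 10, 12, 5, 6, 2, 7, 1, 11, 4, 8, 9

Visit 3
3 → 10
10 → 12
12 → 5
5 → 6
6 → 2
2 → 7
7 → 1
1 → 11
11 → 4
4 → 8
7 → 9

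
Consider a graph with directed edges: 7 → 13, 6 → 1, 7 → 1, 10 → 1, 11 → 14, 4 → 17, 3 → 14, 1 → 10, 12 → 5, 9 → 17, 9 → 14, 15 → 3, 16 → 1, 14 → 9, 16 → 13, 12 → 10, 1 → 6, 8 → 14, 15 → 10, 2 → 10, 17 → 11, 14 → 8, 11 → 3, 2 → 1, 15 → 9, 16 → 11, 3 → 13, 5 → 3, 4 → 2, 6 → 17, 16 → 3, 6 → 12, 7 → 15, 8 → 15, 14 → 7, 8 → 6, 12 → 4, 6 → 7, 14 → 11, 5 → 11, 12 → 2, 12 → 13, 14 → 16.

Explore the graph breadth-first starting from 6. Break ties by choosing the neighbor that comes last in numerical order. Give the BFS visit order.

Visit 6; enqueue 17, 12, 7, 1 → queue [17, 12, 7, 1]
Visit 17; enqueue 11 → queue [12, 7, 1, 11]
Visit 12; enqueue 13, 10, 5, 4, 2 → queue [7, 1, 11, 13, 10, 5, 4, 2]
Visit 7; enqueue 15 → queue [1, 11, 13, 10, 5, 4, 2, 15]
Visit 1 → queue [11, 13, 10, 5, 4, 2, 15]
Visit 11; enqueue 14, 3 → queue [13, 10, 5, 4, 2, 15, 14, 3]
Visit 13 → queue [10, 5, 4, 2, 15, 14, 3]
Visit 10 → queue [5, 4, 2, 15, 14, 3]
Visit 5 → queue [4, 2, 15, 14, 3]
Visit 4 → queue [2, 15, 14, 3]
Visit 2 → queue [15, 14, 3]
Visit 15; enqueue 9 → queue [14, 3, 9]
Visit 14; enqueue 16, 8 → queue [3, 9, 16, 8]
Visit 3 → queue [9, 16, 8]
Visit 9 → queue [16, 8]
Visit 16 → queue [8]
Visit 8 → queue []

6 → 17 → 12 → 7 → 1 → 11 → 13 → 10 → 5 → 4 → 2 → 15 → 14 → 3 → 9 → 16 → 8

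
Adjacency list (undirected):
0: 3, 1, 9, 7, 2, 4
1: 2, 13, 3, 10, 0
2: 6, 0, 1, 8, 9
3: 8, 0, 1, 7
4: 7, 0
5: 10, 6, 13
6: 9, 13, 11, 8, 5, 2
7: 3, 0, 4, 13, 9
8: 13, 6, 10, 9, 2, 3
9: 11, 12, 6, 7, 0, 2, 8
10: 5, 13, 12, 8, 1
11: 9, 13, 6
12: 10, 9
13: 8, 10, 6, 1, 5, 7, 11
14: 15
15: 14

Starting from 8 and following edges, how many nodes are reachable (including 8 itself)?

BFS from 8 visits: 8, 13, 6, 10, 9, 2, 3, 1, 5, 7, 11, 12, 0, 4
Reachable nodes: 14 of 16 total.

14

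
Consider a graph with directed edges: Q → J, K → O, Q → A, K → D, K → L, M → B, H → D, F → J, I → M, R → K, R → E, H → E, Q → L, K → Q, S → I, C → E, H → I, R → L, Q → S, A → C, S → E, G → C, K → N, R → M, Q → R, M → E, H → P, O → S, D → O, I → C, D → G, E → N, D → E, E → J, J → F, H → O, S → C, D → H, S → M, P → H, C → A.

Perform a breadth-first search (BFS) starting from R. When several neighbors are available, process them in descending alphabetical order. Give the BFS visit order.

Visit R; enqueue M, L, K, E → queue [M, L, K, E]
Visit M; enqueue B → queue [L, K, E, B]
Visit L → queue [K, E, B]
Visit K; enqueue Q, O, N, D → queue [E, B, Q, O, N, D]
Visit E; enqueue J → queue [B, Q, O, N, D, J]
Visit B → queue [Q, O, N, D, J]
Visit Q; enqueue S, A → queue [O, N, D, J, S, A]
Visit O → queue [N, D, J, S, A]
Visit N → queue [D, J, S, A]
Visit D; enqueue H, G → queue [J, S, A, H, G]
Visit J; enqueue F → queue [S, A, H, G, F]
Visit S; enqueue I, C → queue [A, H, G, F, I, C]
Visit A → queue [H, G, F, I, C]
Visit H; enqueue P → queue [G, F, I, C, P]
Visit G → queue [F, I, C, P]
Visit F → queue [I, C, P]
Visit I → queue [C, P]
Visit C → queue [P]
Visit P → queue []

R → M → L → K → E → B → Q → O → N → D → J → S → A → H → G → F → I → C → P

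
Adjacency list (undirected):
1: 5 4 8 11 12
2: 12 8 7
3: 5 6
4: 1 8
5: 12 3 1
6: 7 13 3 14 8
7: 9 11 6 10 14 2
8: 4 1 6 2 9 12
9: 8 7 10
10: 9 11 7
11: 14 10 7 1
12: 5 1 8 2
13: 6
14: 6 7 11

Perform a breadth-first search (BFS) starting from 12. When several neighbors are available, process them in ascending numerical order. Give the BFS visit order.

Visit 12; enqueue 1, 2, 5, 8 → queue [1, 2, 5, 8]
Visit 1; enqueue 4, 11 → queue [2, 5, 8, 4, 11]
Visit 2; enqueue 7 → queue [5, 8, 4, 11, 7]
Visit 5; enqueue 3 → queue [8, 4, 11, 7, 3]
Visit 8; enqueue 6, 9 → queue [4, 11, 7, 3, 6, 9]
Visit 4 → queue [11, 7, 3, 6, 9]
Visit 11; enqueue 10, 14 → queue [7, 3, 6, 9, 10, 14]
Visit 7 → queue [3, 6, 9, 10, 14]
Visit 3 → queue [6, 9, 10, 14]
Visit 6; enqueue 13 → queue [9, 10, 14, 13]
Visit 9 → queue [10, 14, 13]
Visit 10 → queue [14, 13]
Visit 14 → queue [13]
Visit 13 → queue []

12 -> 1 -> 2 -> 5 -> 8 -> 4 -> 11 -> 7 -> 3 -> 6 -> 9 -> 10 -> 14 -> 13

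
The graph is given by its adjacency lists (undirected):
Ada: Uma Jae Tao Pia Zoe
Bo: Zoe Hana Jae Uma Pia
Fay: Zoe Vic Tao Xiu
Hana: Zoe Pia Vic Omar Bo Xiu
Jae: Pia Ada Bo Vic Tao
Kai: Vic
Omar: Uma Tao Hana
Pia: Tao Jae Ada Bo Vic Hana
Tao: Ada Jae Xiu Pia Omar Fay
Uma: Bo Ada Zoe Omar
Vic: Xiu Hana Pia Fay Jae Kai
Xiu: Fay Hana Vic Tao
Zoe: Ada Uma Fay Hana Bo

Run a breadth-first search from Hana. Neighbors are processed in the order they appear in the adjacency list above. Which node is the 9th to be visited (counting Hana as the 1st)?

Visit Hana; enqueue Zoe, Pia, Vic, Omar, Bo, Xiu → queue [Zoe, Pia, Vic, Omar, Bo, Xiu]
Visit Zoe; enqueue Ada, Uma, Fay → queue [Pia, Vic, Omar, Bo, Xiu, Ada, Uma, Fay]
Visit Pia; enqueue Tao, Jae → queue [Vic, Omar, Bo, Xiu, Ada, Uma, Fay, Tao, Jae]
Visit Vic; enqueue Kai → queue [Omar, Bo, Xiu, Ada, Uma, Fay, Tao, Jae, Kai]
Visit Omar → queue [Bo, Xiu, Ada, Uma, Fay, Tao, Jae, Kai]
Visit Bo → queue [Xiu, Ada, Uma, Fay, Tao, Jae, Kai]
Visit Xiu → queue [Ada, Uma, Fay, Tao, Jae, Kai]
Visit Ada → queue [Uma, Fay, Tao, Jae, Kai]
Visit Uma → queue [Fay, Tao, Jae, Kai]
Visit Fay → queue [Tao, Jae, Kai]
Visit Tao → queue [Jae, Kai]
Visit Jae → queue [Kai]
Visit Kai → queue []

Visit order: Hana, Zoe, Pia, Vic, Omar, Bo, Xiu, Ada, Uma, Fay, Tao, Jae, Kai

Uma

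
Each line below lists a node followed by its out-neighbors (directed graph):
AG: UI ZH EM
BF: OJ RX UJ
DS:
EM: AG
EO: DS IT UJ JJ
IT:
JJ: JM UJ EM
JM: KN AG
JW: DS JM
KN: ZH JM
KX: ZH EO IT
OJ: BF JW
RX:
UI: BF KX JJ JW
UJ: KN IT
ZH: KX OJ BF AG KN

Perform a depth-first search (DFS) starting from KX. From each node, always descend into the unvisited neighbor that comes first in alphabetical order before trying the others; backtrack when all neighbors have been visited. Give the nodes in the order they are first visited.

Visit KX
KX → EO
EO → DS
EO → IT
EO → JJ
JJ → EM
EM → AG
AG → UI
UI → BF
BF → OJ
OJ → JW
JW → JM
JM → KN
KN → ZH
BF → RX
BF → UJ

KX -> EO -> DS -> IT -> JJ -> EM -> AG -> UI -> BF -> OJ -> JW -> JM -> KN -> ZH -> RX -> UJ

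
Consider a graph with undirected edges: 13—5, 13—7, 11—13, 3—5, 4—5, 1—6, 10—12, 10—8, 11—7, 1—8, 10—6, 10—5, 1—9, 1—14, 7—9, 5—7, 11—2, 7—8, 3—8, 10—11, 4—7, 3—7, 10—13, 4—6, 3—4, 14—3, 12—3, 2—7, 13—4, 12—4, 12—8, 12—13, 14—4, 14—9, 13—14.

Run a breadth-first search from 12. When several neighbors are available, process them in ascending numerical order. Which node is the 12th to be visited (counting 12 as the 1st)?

Visit 12; enqueue 3, 4, 8, 10, 13 → queue [3, 4, 8, 10, 13]
Visit 3; enqueue 5, 7, 14 → queue [4, 8, 10, 13, 5, 7, 14]
Visit 4; enqueue 6 → queue [8, 10, 13, 5, 7, 14, 6]
Visit 8; enqueue 1 → queue [10, 13, 5, 7, 14, 6, 1]
Visit 10; enqueue 11 → queue [13, 5, 7, 14, 6, 1, 11]
Visit 13 → queue [5, 7, 14, 6, 1, 11]
Visit 5 → queue [7, 14, 6, 1, 11]
Visit 7; enqueue 2, 9 → queue [14, 6, 1, 11, 2, 9]
Visit 14 → queue [6, 1, 11, 2, 9]
Visit 6 → queue [1, 11, 2, 9]
Visit 1 → queue [11, 2, 9]
Visit 11 → queue [2, 9]
Visit 2 → queue [9]
Visit 9 → queue []

Visit order: 12, 3, 4, 8, 10, 13, 5, 7, 14, 6, 1, 11, 2, 9

11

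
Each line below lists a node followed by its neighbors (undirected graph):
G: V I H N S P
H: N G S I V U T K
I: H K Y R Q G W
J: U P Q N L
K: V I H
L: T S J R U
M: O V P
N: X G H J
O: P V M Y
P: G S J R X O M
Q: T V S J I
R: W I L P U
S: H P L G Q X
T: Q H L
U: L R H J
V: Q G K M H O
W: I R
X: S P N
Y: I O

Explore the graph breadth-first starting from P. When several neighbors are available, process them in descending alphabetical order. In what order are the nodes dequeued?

P, X, S, R, O, M, J, G, N, Q, L, H, W, U, I, Y, V, T, K

Visit P; enqueue X, S, R, O, M, J, G → queue [X, S, R, O, M, J, G]
Visit X; enqueue N → queue [S, R, O, M, J, G, N]
Visit S; enqueue Q, L, H → queue [R, O, M, J, G, N, Q, L, H]
Visit R; enqueue W, U, I → queue [O, M, J, G, N, Q, L, H, W, U, I]
Visit O; enqueue Y, V → queue [M, J, G, N, Q, L, H, W, U, I, Y, V]
Visit M → queue [J, G, N, Q, L, H, W, U, I, Y, V]
Visit J → queue [G, N, Q, L, H, W, U, I, Y, V]
Visit G → queue [N, Q, L, H, W, U, I, Y, V]
Visit N → queue [Q, L, H, W, U, I, Y, V]
Visit Q; enqueue T → queue [L, H, W, U, I, Y, V, T]
Visit L → queue [H, W, U, I, Y, V, T]
Visit H; enqueue K → queue [W, U, I, Y, V, T, K]
Visit W → queue [U, I, Y, V, T, K]
Visit U → queue [I, Y, V, T, K]
Visit I → queue [Y, V, T, K]
Visit Y → queue [V, T, K]
Visit V → queue [T, K]
Visit T → queue [K]
Visit K → queue []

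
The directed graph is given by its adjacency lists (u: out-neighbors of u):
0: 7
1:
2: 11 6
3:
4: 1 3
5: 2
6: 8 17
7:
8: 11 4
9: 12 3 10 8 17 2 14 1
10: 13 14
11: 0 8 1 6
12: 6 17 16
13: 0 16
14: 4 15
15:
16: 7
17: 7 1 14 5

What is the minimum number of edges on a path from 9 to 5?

2

Level 0: 9
Level 1: 1, 2, 3, 8, 10, 12, 14, 17
Level 2: 4, 5, 6, 7, 11, 13, 15, 16
Level 3: 0
5 first appears at level 2.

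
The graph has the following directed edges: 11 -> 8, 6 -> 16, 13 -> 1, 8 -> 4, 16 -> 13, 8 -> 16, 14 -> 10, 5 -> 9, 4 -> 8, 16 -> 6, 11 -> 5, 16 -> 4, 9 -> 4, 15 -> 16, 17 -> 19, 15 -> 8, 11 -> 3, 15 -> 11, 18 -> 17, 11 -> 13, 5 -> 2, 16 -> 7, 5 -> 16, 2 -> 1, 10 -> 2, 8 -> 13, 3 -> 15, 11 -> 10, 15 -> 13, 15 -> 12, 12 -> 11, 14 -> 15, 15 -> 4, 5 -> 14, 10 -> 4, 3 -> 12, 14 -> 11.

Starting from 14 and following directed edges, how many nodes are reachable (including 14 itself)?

16

BFS from 14 visits: 14, 10, 11, 15, 2, 4, 3, 5, 8, 13, 12, 16, 1, 9, 6, 7
Reachable nodes: 16 of 19 total.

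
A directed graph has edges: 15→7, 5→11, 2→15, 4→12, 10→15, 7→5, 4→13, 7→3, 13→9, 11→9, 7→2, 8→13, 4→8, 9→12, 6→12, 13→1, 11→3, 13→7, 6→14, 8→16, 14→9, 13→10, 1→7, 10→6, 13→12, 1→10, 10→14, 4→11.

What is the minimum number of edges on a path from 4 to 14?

Level 0: 4
Level 1: 8, 11, 12, 13
Level 2: 1, 3, 7, 9, 10, 16
Level 3: 2, 5, 6, 14, 15
14 first appears at level 3.

3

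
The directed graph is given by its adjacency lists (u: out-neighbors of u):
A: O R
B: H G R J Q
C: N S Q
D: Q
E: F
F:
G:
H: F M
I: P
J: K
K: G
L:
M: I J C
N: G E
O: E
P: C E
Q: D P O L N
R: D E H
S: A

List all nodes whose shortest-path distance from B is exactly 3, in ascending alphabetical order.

C, I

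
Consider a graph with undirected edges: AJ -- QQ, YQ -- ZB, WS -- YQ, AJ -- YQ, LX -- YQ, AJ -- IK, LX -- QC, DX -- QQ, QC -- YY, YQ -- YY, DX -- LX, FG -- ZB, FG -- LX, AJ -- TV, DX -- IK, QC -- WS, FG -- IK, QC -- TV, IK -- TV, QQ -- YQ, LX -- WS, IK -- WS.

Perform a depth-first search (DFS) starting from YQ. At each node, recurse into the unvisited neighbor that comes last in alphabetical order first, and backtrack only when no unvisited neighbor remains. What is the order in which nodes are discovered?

Visit YQ
YQ → ZB
ZB → FG
FG → LX
LX → WS
WS → QC
QC → YY
QC → TV
TV → IK
IK → DX
DX → QQ
QQ → AJ

YQ, ZB, FG, LX, WS, QC, YY, TV, IK, DX, QQ, AJ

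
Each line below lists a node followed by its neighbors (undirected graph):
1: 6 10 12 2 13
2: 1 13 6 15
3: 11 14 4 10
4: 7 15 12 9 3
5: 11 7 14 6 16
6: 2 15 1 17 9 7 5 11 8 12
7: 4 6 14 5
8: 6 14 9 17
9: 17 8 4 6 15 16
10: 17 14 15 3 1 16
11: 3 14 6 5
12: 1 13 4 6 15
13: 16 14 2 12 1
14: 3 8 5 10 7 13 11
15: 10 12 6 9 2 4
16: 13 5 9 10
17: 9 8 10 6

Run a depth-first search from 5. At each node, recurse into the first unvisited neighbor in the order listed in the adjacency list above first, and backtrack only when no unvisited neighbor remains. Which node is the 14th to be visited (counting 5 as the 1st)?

Visit 5
5 → 11
11 → 3
3 → 14
14 → 8
8 → 6
6 → 2
2 → 1
1 → 10
10 → 17
17 → 9
9 → 4
4 → 7
4 → 15
15 → 12
12 → 13
13 → 16

Visit order: 5, 11, 3, 14, 8, 6, 2, 1, 10, 17, 9, 4, 7, 15, 12, 13, 16

15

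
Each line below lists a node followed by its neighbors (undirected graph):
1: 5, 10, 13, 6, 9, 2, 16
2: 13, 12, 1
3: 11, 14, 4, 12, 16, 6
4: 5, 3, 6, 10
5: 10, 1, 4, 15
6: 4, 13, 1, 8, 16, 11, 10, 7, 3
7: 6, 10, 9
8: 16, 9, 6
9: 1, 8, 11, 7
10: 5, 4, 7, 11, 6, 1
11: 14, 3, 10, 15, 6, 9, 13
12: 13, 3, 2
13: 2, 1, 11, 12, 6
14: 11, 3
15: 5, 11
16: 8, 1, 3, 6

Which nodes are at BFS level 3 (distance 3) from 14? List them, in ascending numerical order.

1, 2, 5, 7, 8

Level 0: 14
Level 1: 3, 11
Level 2: 4, 6, 9, 10, 12, 13, 15, 16
Level 3: 1, 2, 5, 7, 8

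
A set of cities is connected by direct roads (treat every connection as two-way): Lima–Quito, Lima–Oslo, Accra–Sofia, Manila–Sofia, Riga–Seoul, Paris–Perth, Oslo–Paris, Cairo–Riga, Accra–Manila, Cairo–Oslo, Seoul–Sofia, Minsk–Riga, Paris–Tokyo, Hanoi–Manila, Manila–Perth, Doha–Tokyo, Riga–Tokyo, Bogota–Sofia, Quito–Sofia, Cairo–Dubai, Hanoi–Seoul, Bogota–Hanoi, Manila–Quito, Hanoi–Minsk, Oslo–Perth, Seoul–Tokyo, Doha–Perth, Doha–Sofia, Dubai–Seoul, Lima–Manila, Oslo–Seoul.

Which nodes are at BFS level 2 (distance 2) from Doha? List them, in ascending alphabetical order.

Accra, Bogota, Manila, Oslo, Paris, Quito, Riga, Seoul

Level 0: Doha
Level 1: Perth, Sofia, Tokyo
Level 2: Accra, Bogota, Manila, Oslo, Paris, Quito, Riga, Seoul
Level 3: Cairo, Dubai, Hanoi, Lima, Minsk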